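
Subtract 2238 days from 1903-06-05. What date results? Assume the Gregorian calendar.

−365 (one year) → Jun 5, 1902 (1873 left).
−365 (one year) → Jun 5, 1901 (1508 left).
−365 (one year) → Jun 5, 1900 (1143 left).
−365 (one year) → Jun 5, 1899 (778 left).
−365 (one year) → Jun 5, 1898 (413 left).
−365 (one year) → Jun 5, 1897 (48 left).
−5 → May 31, 1897 (end of May, 31 days; 43 left).
−31 → Apr 30, 1897 (end of Apr, 30 days; 12 left).
−12 → Apr 18, 1897.

April 18, 1897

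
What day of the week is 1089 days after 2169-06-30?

Jun 30, 2169 is a Friday.
1089 mod 7 = 4, so 1089 days after a Friday is Friday + 4 = Tuesday.

Tuesday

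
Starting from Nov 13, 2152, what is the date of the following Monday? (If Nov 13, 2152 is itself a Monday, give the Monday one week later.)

Nov 13, 2152 is a Monday.
From Monday to the next Monday is 7 days.
Nov 13, 2152 + 7 = Nov 20, 2152.

November 20, 2152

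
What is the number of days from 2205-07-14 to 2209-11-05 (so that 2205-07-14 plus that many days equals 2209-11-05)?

1575

Jul 14, 2205 → Jul 14, 2206: 365 days.
Jul 14, 2206 → Jul 14, 2207: 365 days.
Jul 14, 2207 → Jul 14, 2208: 366 days (Feb 29, 2208 is in that span).
Jul 14, 2208 → Jul 14, 2209: 365 days.
Jul 14, 2209 → Aug 14, 2209: 31 days (July has 31).
Aug 14, 2209 → Sep 14, 2209: 31 days (August has 31).
Sep 14, 2209 → Oct 14, 2209: 30 days (September has 30).
Oct 14, 2209 → Nov 5, 2209: 22 days.
Total: 1575 days.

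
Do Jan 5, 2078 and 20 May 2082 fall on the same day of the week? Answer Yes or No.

Yes

From Jan 5, 2078 to May 20, 2082 is 1596 days.
1596 mod 7 = 0, so they are the same weekday.
(Jan 5, 2078 is a Wednesday; May 20, 2082 is a Wednesday.)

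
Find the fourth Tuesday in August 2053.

August 26, 2053

August 1, 2053 is a Friday.
The first Tuesday is therefore August 5 (4 days later).
The fourth Tuesday is 5 + 3×7 = August 26.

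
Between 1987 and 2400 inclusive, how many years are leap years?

Multiples of 4 in [1987,2400]: 104.
Of those, multiples of 100: 5 (not leap unless ÷400).
Multiples of 400: 2.
Leap years = 104 − 5 + 2 = 101.

101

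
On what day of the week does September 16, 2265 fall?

Doomsday rule: the anchor day for the 2200s is Friday. For year 65: 65÷12 = 5 r 5, and 5÷4 = 1, so 5+5+1 = 11.
Friday + 11 ≡ Tuesday — that's 2265's doomsday.
In September the doomsday date is Sep 5.
Sep 16 is 11 days after Sep 5; 11 mod 7 = 4, so Tuesday + 4 = Saturday.

Saturday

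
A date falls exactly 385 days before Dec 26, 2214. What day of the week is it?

Monday

First find the weekday of Dec 26, 2214. Doomsday rule: the anchor day for the 2200s is Friday. For year 14: 14÷12 = 1 r 2, and 2÷4 = 0, so 1+2+0 = 3.
Friday + 3 ≡ Monday — that's 2214's doomsday.
In December the doomsday date is Dec 12.
Dec 26 is 14 days after Dec 12; 14 mod 7 = 0, so Monday + 0 = Monday.
385 mod 7 = 0, so 385 days before a Monday is Monday − 0 = Monday.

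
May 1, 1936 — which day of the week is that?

Friday

Doomsday rule: the anchor day for the 1900s is Wednesday. For year 36: 36÷12 = 3 r 0, and 0÷4 = 0, so 3+0+0 = 3.
Wednesday + 3 ≡ Saturday — that's 1936's doomsday.
In May the doomsday date is May 9.
May 1 is 8 days before May 9; 8 mod 7 = 1, so Saturday − 1 = Friday.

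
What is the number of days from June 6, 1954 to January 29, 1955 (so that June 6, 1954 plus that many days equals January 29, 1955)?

Jun 6, 1954 → Jul 6, 1954: 30 days (June has 30).
Jul 6, 1954 → Aug 6, 1954: 31 days (July has 31).
Aug 6, 1954 → Sep 6, 1954: 31 days (August has 31).
Sep 6, 1954 → Oct 6, 1954: 30 days (September has 30).
Oct 6, 1954 → Nov 6, 1954: 31 days (October has 31).
Nov 6, 1954 → Dec 6, 1954: 30 days (November has 30).
Dec 6, 1954 → Jan 6, 1955: 31 days (December has 31).
Jan 6, 1955 → Jan 29, 1955: 23 days.
Total: 237 days.

237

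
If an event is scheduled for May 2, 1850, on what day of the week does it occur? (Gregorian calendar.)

Doomsday rule: the anchor day for the 1800s is Friday. For year 50: 50÷12 = 4 r 2, and 2÷4 = 0, so 4+2+0 = 6.
Friday + 6 ≡ Thursday — that's 1850's doomsday.
In May the doomsday date is May 9.
May 2 is 7 days before May 9; 7 mod 7 = 0, so Thursday − 0 = Thursday.

Thursday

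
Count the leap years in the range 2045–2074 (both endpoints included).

Multiples of 4 in [2045,2074]: 7.
Of those, multiples of 100: 0 (not leap unless ÷400).
Multiples of 400: 0.
Leap years = 7 − 0 + 0 = 7.

7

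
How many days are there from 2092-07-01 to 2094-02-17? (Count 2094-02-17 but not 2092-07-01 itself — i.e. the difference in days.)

Jul 1, 2092 → Jul 1, 2093: 365 days.
Jul 1, 2093 → Aug 1, 2093: 31 days (July has 31).
Aug 1, 2093 → Sep 1, 2093: 31 days (August has 31).
Sep 1, 2093 → Oct 1, 2093: 30 days (September has 30).
Oct 1, 2093 → Nov 1, 2093: 31 days (October has 31).
Nov 1, 2093 → Dec 1, 2093: 30 days (November has 30).
Dec 1, 2093 → Jan 1, 2094: 31 days (December has 31).
Jan 1, 2094 → Feb 1, 2094: 31 days (January has 31).
Feb 1, 2094 → Feb 17, 2094: 16 days.
Total: 596 days.

596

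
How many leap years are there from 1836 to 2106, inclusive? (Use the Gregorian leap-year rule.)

Multiples of 4 in [1836,2106]: 68.
Of those, multiples of 100: 3 (not leap unless ÷400).
Multiples of 400: 1.
Leap years = 68 − 3 + 1 = 66.

66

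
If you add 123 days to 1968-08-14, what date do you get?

December 15, 1968

Aug has 31 days: +18 → Sep 1, 1968 (105 left).
Sep has 30 days: +30 → Oct 1, 1968 (75 left).
Oct has 31 days: +31 → Nov 1, 1968 (44 left).
Nov has 30 days: +30 → Dec 1, 1968 (14 left).
+14 → Dec 15, 1968.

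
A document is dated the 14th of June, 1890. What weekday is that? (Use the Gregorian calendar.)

Doomsday rule: the anchor day for the 1800s is Friday. For year 90: 90÷12 = 7 r 6, and 6÷4 = 1, so 7+6+1 = 14.
Friday + 14 ≡ Friday — that's 1890's doomsday.
In June the doomsday date is Jun 6.
Jun 14 is 8 days after Jun 6; 8 mod 7 = 1, so Friday + 1 = Saturday.

Saturday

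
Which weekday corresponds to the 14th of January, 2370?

Doomsday rule: the anchor day for the 2300s is Wednesday. For year 70: 70÷12 = 5 r 10, and 10÷4 = 2, so 5+10+2 = 17.
Wednesday + 17 ≡ Saturday — that's 2370's doomsday.
In January the doomsday date is Jan 3 (2370 is not a leap year).
Jan 14 is 11 days after Jan 3; 11 mod 7 = 4, so Saturday + 4 = Wednesday.

Wednesday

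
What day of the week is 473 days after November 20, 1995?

Friday

Nov 20, 1995 is a Monday.
473 mod 7 = 4, so 473 days after a Monday is Monday + 4 = Friday.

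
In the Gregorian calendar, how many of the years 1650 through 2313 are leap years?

160

Multiples of 4 in [1650,2313]: 166.
Of those, multiples of 100: 7 (not leap unless ÷400).
Multiples of 400: 1.
Leap years = 166 − 7 + 1 = 160.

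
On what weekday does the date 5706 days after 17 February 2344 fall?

Friday

First find the weekday of Feb 17, 2344. Doomsday rule: the anchor day for the 2300s is Wednesday. For year 44: 44÷12 = 3 r 8, and 8÷4 = 2, so 3+8+2 = 13.
Wednesday + 13 ≡ Tuesday — that's 2344's doomsday.
In February the doomsday date is Feb 29 (2344 is a leap year (divisible by 4)).
Feb 17 is 12 days before Feb 29; 12 mod 7 = 5, so Tuesday − 5 = Thursday.
5706 mod 7 = 1, so 5706 days after a Thursday is Thursday + 1 = Friday.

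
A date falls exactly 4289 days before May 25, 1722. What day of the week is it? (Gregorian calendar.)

Wednesday

First find the weekday of May 25, 1722. Doomsday rule: the anchor day for the 1700s is Sunday. For year 22: 22÷12 = 1 r 10, and 10÷4 = 2, so 1+10+2 = 13.
Sunday + 13 ≡ Saturday — that's 1722's doomsday.
In May the doomsday date is May 9.
May 25 is 16 days after May 9; 16 mod 7 = 2, so Saturday + 2 = Monday.
4289 mod 7 = 5, so 4289 days before a Monday is Monday − 5 = Wednesday.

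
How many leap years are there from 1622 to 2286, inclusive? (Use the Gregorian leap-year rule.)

Multiples of 4 in [1622,2286]: 166.
Of those, multiples of 100: 6 (not leap unless ÷400).
Multiples of 400: 1.
Leap years = 166 − 6 + 1 = 161.

161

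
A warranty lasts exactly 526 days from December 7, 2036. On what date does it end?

May 17, 2038

+365 (one year) → Dec 7, 2037 (161 left).
Dec has 31 days: +25 → Jan 1, 2038 (136 left).
Jan has 31 days: +31 → Feb 1, 2038 (105 left).
Feb has 28 days: +28 → Mar 1, 2038 (77 left).
Mar has 31 days: +31 → Apr 1, 2038 (46 left).
Apr has 30 days: +30 → May 1, 2038 (16 left).
+16 → May 17, 2038.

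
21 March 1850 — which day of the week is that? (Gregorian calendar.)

Thursday

Doomsday rule: the anchor day for the 1800s is Friday. For year 50: 50÷12 = 4 r 2, and 2÷4 = 0, so 4+2+0 = 6.
Friday + 6 ≡ Thursday — that's 1850's doomsday.
In March the doomsday date is Mar 14.
Mar 21 is 7 days after Mar 14; 7 mod 7 = 0, so Thursday + 0 = Thursday.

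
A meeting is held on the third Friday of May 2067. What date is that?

May 1, 2067 is a Sunday.
The first Friday is therefore May 6 (5 days later).
The third Friday is 6 + 2×7 = May 20.

May 20, 2067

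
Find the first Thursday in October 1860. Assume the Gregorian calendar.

October 1, 1860 is a Monday.
The first Thursday is therefore October 4 (3 days later).

October 4, 1860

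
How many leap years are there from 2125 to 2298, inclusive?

42

Multiples of 4 in [2125,2298]: 43.
Of those, multiples of 100: 1 (not leap unless ÷400).
Multiples of 400: 0.
Leap years = 43 − 1 + 0 = 42.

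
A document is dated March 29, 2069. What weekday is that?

Doomsday rule: the anchor day for the 2000s is Tuesday. For year 69: 69÷12 = 5 r 9, and 9÷4 = 2, so 5+9+2 = 16.
Tuesday + 16 ≡ Thursday — that's 2069's doomsday.
In March the doomsday date is Mar 14.
Mar 29 is 15 days after Mar 14; 15 mod 7 = 1, so Thursday + 1 = Friday.

Friday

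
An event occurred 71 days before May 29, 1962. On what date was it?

March 19, 1962

−29 → Apr 30, 1962 (end of Apr, 30 days; 42 left).
−30 → Mar 31, 1962 (end of Mar, 31 days; 12 left).
−12 → Mar 19, 1962.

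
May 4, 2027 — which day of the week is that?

Tuesday

Doomsday rule: the anchor day for the 2000s is Tuesday. For year 27: 27÷12 = 2 r 3, and 3÷4 = 0, so 2+3+0 = 5.
Tuesday + 5 ≡ Sunday — that's 2027's doomsday.
In May the doomsday date is May 9.
May 4 is 5 days before May 9; 5 mod 7 = 5, so Sunday − 5 = Tuesday.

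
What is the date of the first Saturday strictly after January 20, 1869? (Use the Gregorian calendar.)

Jan 20, 1869 is a Wednesday.
From Wednesday to the next Saturday is 3 days.
Jan 20, 1869 + 3 = Jan 23, 1869.

January 23, 1869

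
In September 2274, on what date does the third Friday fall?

September 18, 2274

September 1, 2274 is a Tuesday.
The first Friday is therefore September 4 (3 days later).
The third Friday is 4 + 2×7 = September 18.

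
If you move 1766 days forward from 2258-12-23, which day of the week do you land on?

Dec 23, 2258 is a Thursday.
1766 mod 7 = 2, so 1766 days after a Thursday is Thursday + 2 = Saturday.

Saturday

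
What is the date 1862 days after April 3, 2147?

+366 (one year; includes Feb 29, 2148) → Apr 3, 2148 (1496 left).
+365 (one year) → Apr 3, 2149 (1131 left).
+365 (one year) → Apr 3, 2150 (766 left).
+365 (one year) → Apr 3, 2151 (401 left).
+366 (one year; includes Feb 29, 2152) → Apr 3, 2152 (35 left).
Apr has 30 days: +28 → May 1, 2152 (7 left).
+7 → May 8, 2152.

May 8, 2152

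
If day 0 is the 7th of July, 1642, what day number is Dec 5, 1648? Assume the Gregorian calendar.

Jul 7, 1642 → Jul 7, 1643: 365 days.
Jul 7, 1643 → Jul 7, 1644: 366 days (Feb 29, 1644 is in that span).
Jul 7, 1644 → Jul 7, 1645: 365 days.
Jul 7, 1645 → Jul 7, 1646: 365 days.
Jul 7, 1646 → Jul 7, 1647: 365 days.
Jul 7, 1647 → Jul 7, 1648: 366 days (Feb 29, 1648 is in that span).
Jul 7, 1648 → Aug 7, 1648: 31 days (July has 31).
Aug 7, 1648 → Sep 7, 1648: 31 days (August has 31).
Sep 7, 1648 → Oct 7, 1648: 30 days (September has 30).
Oct 7, 1648 → Nov 7, 1648: 31 days (October has 31).
Nov 7, 1648 → Dec 5, 1648: 28 days.
Total: 2343 days.

2343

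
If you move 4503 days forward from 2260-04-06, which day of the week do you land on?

Apr 6, 2260 is a Friday.
4503 mod 7 = 2, so 4503 days after a Friday is Friday + 2 = Sunday.

Sunday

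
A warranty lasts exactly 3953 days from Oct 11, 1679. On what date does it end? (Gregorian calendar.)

August 7, 1690

+366 (one year; includes Feb 29, 1680) → Oct 11, 1680 (3587 left).
+365 (one year) → Oct 11, 1681 (3222 left).
+365 (one year) → Oct 11, 1682 (2857 left).
+365 (one year) → Oct 11, 1683 (2492 left).
+366 (one year; includes Feb 29, 1684) → Oct 11, 1684 (2126 left).
+365 (one year) → Oct 11, 1685 (1761 left).
+365 (one year) → Oct 11, 1686 (1396 left).
+365 (one year) → Oct 11, 1687 (1031 left).
+366 (one year; includes Feb 29, 1688) → Oct 11, 1688 (665 left).
+365 (one year) → Oct 11, 1689 (300 left).
Oct has 31 days: +21 → Nov 1, 1689 (279 left).
Nov has 30 days: +30 → Dec 1, 1689 (249 left).
Dec has 31 days: +31 → Jan 1, 1690 (218 left).
Jan has 31 days: +31 → Feb 1, 1690 (187 left).
Feb has 28 days: +28 → Mar 1, 1690 (159 left).
Mar has 31 days: +31 → Apr 1, 1690 (128 left).
Apr has 30 days: +30 → May 1, 1690 (98 left).
May has 31 days: +31 → Jun 1, 1690 (67 left).
Jun has 30 days: +30 → Jul 1, 1690 (37 left).
Jul has 31 days: +31 → Aug 1, 1690 (6 left).
+6 → Aug 7, 1690.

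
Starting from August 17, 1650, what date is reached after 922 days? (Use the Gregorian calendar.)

+365 (one year) → Aug 17, 1651 (557 left).
+366 (one year; includes Feb 29, 1652) → Aug 17, 1652 (191 left).
Aug has 31 days: +15 → Sep 1, 1652 (176 left).
Sep has 30 days: +30 → Oct 1, 1652 (146 left).
Oct has 31 days: +31 → Nov 1, 1652 (115 left).
Nov has 30 days: +30 → Dec 1, 1652 (85 left).
Dec has 31 days: +31 → Jan 1, 1653 (54 left).
Jan has 31 days: +31 → Feb 1, 1653 (23 left).
+23 → Feb 24, 1653.

February 24, 1653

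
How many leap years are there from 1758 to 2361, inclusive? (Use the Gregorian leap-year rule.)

146

Multiples of 4 in [1758,2361]: 151.
Of those, multiples of 100: 6 (not leap unless ÷400).
Multiples of 400: 1.
Leap years = 151 − 6 + 1 = 146.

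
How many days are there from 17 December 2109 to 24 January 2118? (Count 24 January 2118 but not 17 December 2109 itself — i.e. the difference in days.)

2960

Dec 17, 2109 → Dec 17, 2110: 365 days.
Dec 17, 2110 → Dec 17, 2111: 365 days.
Dec 17, 2111 → Dec 17, 2112: 366 days (Feb 29, 2112 is in that span).
Dec 17, 2112 → Dec 17, 2113: 365 days.
Dec 17, 2113 → Dec 17, 2114: 365 days.
Dec 17, 2114 → Dec 17, 2115: 365 days.
Dec 17, 2115 → Dec 17, 2116: 366 days (Feb 29, 2116 is in that span).
Dec 17, 2116 → Dec 17, 2117: 365 days.
Dec 17, 2117 → Jan 17, 2118: 31 days (December has 31).
Jan 17, 2118 → Jan 24, 2118: 7 days.
Total: 2960 days.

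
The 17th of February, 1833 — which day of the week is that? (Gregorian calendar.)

Sunday

January 1, 1833 is a Tuesday.
Jan 1, 1833 → Feb 1, 1833: 31 days (January has 31).
Feb 1, 1833 → Feb 17, 1833: 16 days.
Total: 47 days.
47 mod 7 = 5, so Tuesday + 5 = Sunday.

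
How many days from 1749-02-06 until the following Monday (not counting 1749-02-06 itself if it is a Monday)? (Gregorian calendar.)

4

Feb 6, 1749 is a Thursday.
From Thursday to the next Monday is 4 days.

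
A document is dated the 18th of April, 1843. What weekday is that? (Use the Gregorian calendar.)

Tuesday

Doomsday rule: the anchor day for the 1800s is Friday. For year 43: 43÷12 = 3 r 7, and 7÷4 = 1, so 3+7+1 = 11.
Friday + 11 ≡ Tuesday — that's 1843's doomsday.
In April the doomsday date is Apr 4.
Apr 18 is 14 days after Apr 4; 14 mod 7 = 0, so Tuesday + 0 = Tuesday.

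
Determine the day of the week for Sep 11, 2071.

Friday

Doomsday rule: the anchor day for the 2000s is Tuesday. For year 71: 71÷12 = 5 r 11, and 11÷4 = 2, so 5+11+2 = 18.
Tuesday + 18 ≡ Saturday — that's 2071's doomsday.
In September the doomsday date is Sep 5.
Sep 11 is 6 days after Sep 5; 6 mod 7 = 6, so Saturday + 6 = Friday.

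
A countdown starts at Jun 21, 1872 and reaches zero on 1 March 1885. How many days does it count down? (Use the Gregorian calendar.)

4636

Jun 21, 1872 → Jun 21, 1873: 365 days.
Jun 21, 1873 → Jun 21, 1874: 365 days.
Jun 21, 1874 → Jun 21, 1875: 365 days.
Jun 21, 1875 → Jun 21, 1876: 366 days (Feb 29, 1876 is in that span).
Jun 21, 1876 → Jun 21, 1877: 365 days.
Jun 21, 1877 → Jun 21, 1878: 365 days.
Jun 21, 1878 → Jun 21, 1879: 365 days.
Jun 21, 1879 → Jun 21, 1880: 366 days (Feb 29, 1880 is in that span).
Jun 21, 1880 → Jun 21, 1881: 365 days.
Jun 21, 1881 → Jun 21, 1882: 365 days.
Jun 21, 1882 → Jun 21, 1883: 365 days.
Jun 21, 1883 → Jun 21, 1884: 366 days (Feb 29, 1884 is in that span).
Jun 21, 1884 → Jul 21, 1884: 30 days (June has 30).
Jul 21, 1884 → Aug 21, 1884: 31 days (July has 31).
Aug 21, 1884 → Sep 21, 1884: 31 days (August has 31).
Sep 21, 1884 → Oct 21, 1884: 30 days (September has 30).
Oct 21, 1884 → Nov 21, 1884: 31 days (October has 31).
Nov 21, 1884 → Dec 21, 1884: 30 days (November has 30).
Dec 21, 1884 → Jan 21, 1885: 31 days (December has 31).
Jan 21, 1885 → Feb 21, 1885: 31 days (January has 31).
Feb 21, 1885 → Mar 1, 1885: 8 days.
Total: 4636 days.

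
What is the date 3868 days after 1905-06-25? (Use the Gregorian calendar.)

+365 (one year) → Jun 25, 1906 (3503 left).
+365 (one year) → Jun 25, 1907 (3138 left).
+366 (one year; includes Feb 29, 1908) → Jun 25, 1908 (2772 left).
+365 (one year) → Jun 25, 1909 (2407 left).
+365 (one year) → Jun 25, 1910 (2042 left).
+365 (one year) → Jun 25, 1911 (1677 left).
+366 (one year; includes Feb 29, 1912) → Jun 25, 1912 (1311 left).
+365 (one year) → Jun 25, 1913 (946 left).
+365 (one year) → Jun 25, 1914 (581 left).
+365 (one year) → Jun 25, 1915 (216 left).
Jun has 30 days: +6 → Jul 1, 1915 (210 left).
Jul has 31 days: +31 → Aug 1, 1915 (179 left).
Aug has 31 days: +31 → Sep 1, 1915 (148 left).
Sep has 30 days: +30 → Oct 1, 1915 (118 left).
Oct has 31 days: +31 → Nov 1, 1915 (87 left).
Nov has 30 days: +30 → Dec 1, 1915 (57 left).
Dec has 31 days: +31 → Jan 1, 1916 (26 left).
+26 → Jan 27, 1916.

January 27, 1916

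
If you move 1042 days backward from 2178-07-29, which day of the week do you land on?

Thursday

First find the weekday of Jul 29, 2178. Doomsday rule: the anchor day for the 2100s is Sunday. For year 78: 78÷12 = 6 r 6, and 6÷4 = 1, so 6+6+1 = 13.
Sunday + 13 ≡ Saturday — that's 2178's doomsday.
In July the doomsday date is Jul 11.
Jul 29 is 18 days after Jul 11; 18 mod 7 = 4, so Saturday + 4 = Wednesday.
1042 mod 7 = 6, so 1042 days before a Wednesday is Wednesday − 6 = Thursday.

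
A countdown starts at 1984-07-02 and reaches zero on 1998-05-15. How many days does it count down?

5065

Jul 2, 1984 → Jul 2, 1985: 365 days.
Jul 2, 1985 → Jul 2, 1986: 365 days.
Jul 2, 1986 → Jul 2, 1987: 365 days.
Jul 2, 1987 → Jul 2, 1988: 366 days (Feb 29, 1988 is in that span).
Jul 2, 1988 → Jul 2, 1989: 365 days.
Jul 2, 1989 → Jul 2, 1990: 365 days.
Jul 2, 1990 → Jul 2, 1991: 365 days.
Jul 2, 1991 → Jul 2, 1992: 366 days (Feb 29, 1992 is in that span).
Jul 2, 1992 → Jul 2, 1993: 365 days.
Jul 2, 1993 → Jul 2, 1994: 365 days.
Jul 2, 1994 → Jul 2, 1995: 365 days.
Jul 2, 1995 → Jul 2, 1996: 366 days (Feb 29, 1996 is in that span).
Jul 2, 1996 → Jul 2, 1997: 365 days.
Jul 2, 1997 → Aug 2, 1997: 31 days (July has 31).
Aug 2, 1997 → Sep 2, 1997: 31 days (August has 31).
Sep 2, 1997 → Oct 2, 1997: 30 days (September has 30).
Oct 2, 1997 → Nov 2, 1997: 31 days (October has 31).
Nov 2, 1997 → Dec 2, 1997: 30 days (November has 30).
Dec 2, 1997 → Jan 2, 1998: 31 days (December has 31).
Jan 2, 1998 → Feb 2, 1998: 31 days (January has 31).
Feb 2, 1998 → Mar 2, 1998: 28 days (February has 28).
Mar 2, 1998 → Apr 2, 1998: 31 days (March has 31).
Apr 2, 1998 → May 2, 1998: 30 days (April has 30).
May 2, 1998 → May 15, 1998: 13 days.
Total: 5065 days.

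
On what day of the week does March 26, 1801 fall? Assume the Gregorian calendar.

Thursday

Doomsday rule: the anchor day for the 1800s is Friday. For year 01: 1÷12 = 0 r 1, and 1÷4 = 0, so 0+1+0 = 1.
Friday + 1 ≡ Saturday — that's 1801's doomsday.
In March the doomsday date is Mar 14.
Mar 26 is 12 days after Mar 14; 12 mod 7 = 5, so Saturday + 5 = Thursday.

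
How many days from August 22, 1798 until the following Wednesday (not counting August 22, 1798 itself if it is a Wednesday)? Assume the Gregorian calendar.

7

Aug 22, 1798 is a Wednesday.
From Wednesday to the next Wednesday is 7 days.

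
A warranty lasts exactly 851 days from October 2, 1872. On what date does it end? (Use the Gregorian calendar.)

+365 (one year) → Oct 2, 1873 (486 left).
+365 (one year) → Oct 2, 1874 (121 left).
Oct has 31 days: +30 → Nov 1, 1874 (91 left).
Nov has 30 days: +30 → Dec 1, 1874 (61 left).
Dec has 31 days: +31 → Jan 1, 1875 (30 left).
+30 → Jan 31, 1875.

January 31, 1875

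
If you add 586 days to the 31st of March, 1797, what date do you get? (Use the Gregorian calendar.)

+365 (one year) → Mar 31, 1798 (221 left).
Mar has 31 days: +1 → Apr 1, 1798 (220 left).
Apr has 30 days: +30 → May 1, 1798 (190 left).
May has 31 days: +31 → Jun 1, 1798 (159 left).
Jun has 30 days: +30 → Jul 1, 1798 (129 left).
Jul has 31 days: +31 → Aug 1, 1798 (98 left).
Aug has 31 days: +31 → Sep 1, 1798 (67 left).
Sep has 30 days: +30 → Oct 1, 1798 (37 left).
Oct has 31 days: +31 → Nov 1, 1798 (6 left).
+6 → Nov 7, 1798.

November 7, 1798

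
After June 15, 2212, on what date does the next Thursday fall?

Jun 15, 2212 is a Monday.
From Monday to the next Thursday is 3 days.
Jun 15, 2212 + 3 = Jun 18, 2212.

June 18, 2212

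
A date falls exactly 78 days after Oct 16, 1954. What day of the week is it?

First find the weekday of Oct 16, 1954. Doomsday rule: the anchor day for the 1900s is Wednesday. For year 54: 54÷12 = 4 r 6, and 6÷4 = 1, so 4+6+1 = 11.
Wednesday + 11 ≡ Sunday — that's 1954's doomsday.
In October the doomsday date is Oct 10.
Oct 16 is 6 days after Oct 10; 6 mod 7 = 6, so Sunday + 6 = Saturday.
78 mod 7 = 1, so 78 days after a Saturday is Saturday + 1 = Sunday.

Sunday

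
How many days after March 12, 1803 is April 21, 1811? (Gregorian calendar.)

Mar 12, 1803 → Mar 12, 1804: 366 days (Feb 29, 1804 is in that span).
Mar 12, 1804 → Mar 12, 1805: 365 days.
Mar 12, 1805 → Mar 12, 1806: 365 days.
Mar 12, 1806 → Mar 12, 1807: 365 days.
Mar 12, 1807 → Mar 12, 1808: 366 days (Feb 29, 1808 is in that span).
Mar 12, 1808 → Mar 12, 1809: 365 days.
Mar 12, 1809 → Mar 12, 1810: 365 days.
Mar 12, 1810 → Mar 12, 1811: 365 days.
Mar 12, 1811 → Apr 12, 1811: 31 days (March has 31).
Apr 12, 1811 → Apr 21, 1811: 9 days.
Total: 2962 days.

2962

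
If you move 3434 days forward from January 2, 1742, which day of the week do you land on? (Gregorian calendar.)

Jan 2, 1742 is a Tuesday.
3434 mod 7 = 4, so 3434 days after a Tuesday is Tuesday + 4 = Saturday.

Saturday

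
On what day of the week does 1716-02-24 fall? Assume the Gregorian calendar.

Doomsday rule: the anchor day for the 1700s is Sunday. For year 16: 16÷12 = 1 r 4, and 4÷4 = 1, so 1+4+1 = 6.
Sunday + 6 ≡ Saturday — that's 1716's doomsday.
In February the doomsday date is Feb 29 (1716 is a leap year (divisible by 4)).
Feb 24 is 5 days before Feb 29; 5 mod 7 = 5, so Saturday − 5 = Monday.

Monday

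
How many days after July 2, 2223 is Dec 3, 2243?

7459

Jul 2, 2223 → Jul 2, 2224: 366 days (Feb 29, 2224 is in that span).
Jul 2, 2224 → Jul 2, 2225: 365 days.
Jul 2, 2225 → Jul 2, 2226: 365 days.
Jul 2, 2226 → Jul 2, 2227: 365 days.
Jul 2, 2227 → Jul 2, 2228: 366 days (Feb 29, 2228 is in that span).
Jul 2, 2228 → Jul 2, 2229: 365 days.
Jul 2, 2229 → Jul 2, 2230: 365 days.
Jul 2, 2230 → Jul 2, 2231: 365 days.
Jul 2, 2231 → Jul 2, 2232: 366 days (Feb 29, 2232 is in that span).
Jul 2, 2232 → Jul 2, 2233: 365 days.
Jul 2, 2233 → Jul 2, 2234: 365 days.
Jul 2, 2234 → Jul 2, 2235: 365 days.
Jul 2, 2235 → Jul 2, 2236: 366 days (Feb 29, 2236 is in that span).
Jul 2, 2236 → Jul 2, 2237: 365 days.
Jul 2, 2237 → Jul 2, 2238: 365 days.
Jul 2, 2238 → Jul 2, 2239: 365 days.
Jul 2, 2239 → Jul 2, 2240: 366 days (Feb 29, 2240 is in that span).
Jul 2, 2240 → Jul 2, 2241: 365 days.
Jul 2, 2241 → Jul 2, 2242: 365 days.
Jul 2, 2242 → Jul 2, 2243: 365 days.
Jul 2, 2243 → Aug 2, 2243: 31 days (July has 31).
Aug 2, 2243 → Sep 2, 2243: 31 days (August has 31).
Sep 2, 2243 → Oct 2, 2243: 30 days (September has 30).
Oct 2, 2243 → Nov 2, 2243: 31 days (October has 31).
Nov 2, 2243 → Dec 2, 2243: 30 days (November has 30).
Dec 2, 2243 → Dec 3, 2243: 1 days.
Total: 7459 days.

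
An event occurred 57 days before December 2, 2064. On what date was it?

−2 → Nov 30, 2064 (end of Nov, 30 days; 55 left).
−30 → Oct 31, 2064 (end of Oct, 31 days; 25 left).
−25 → Oct 6, 2064.

October 6, 2064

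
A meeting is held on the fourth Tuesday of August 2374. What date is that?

August 1, 2374 is a Thursday.
The first Tuesday is therefore August 6 (5 days later).
The fourth Tuesday is 6 + 3×7 = August 27.

August 27, 2374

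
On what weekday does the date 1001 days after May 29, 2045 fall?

First find the weekday of May 29, 2045. Doomsday rule: the anchor day for the 2000s is Tuesday. For year 45: 45÷12 = 3 r 9, and 9÷4 = 2, so 3+9+2 = 14.
Tuesday + 14 ≡ Tuesday — that's 2045's doomsday.
In May the doomsday date is May 9.
May 29 is 20 days after May 9; 20 mod 7 = 6, so Tuesday + 6 = Monday.
1001 mod 7 = 0, so 1001 days after a Monday is Monday + 0 = Monday.

Monday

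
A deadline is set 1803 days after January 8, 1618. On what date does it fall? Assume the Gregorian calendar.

+365 (one year) → Jan 8, 1619 (1438 left).
+365 (one year) → Jan 8, 1620 (1073 left).
+366 (one year; includes Feb 29, 1620) → Jan 8, 1621 (707 left).
+365 (one year) → Jan 8, 1622 (342 left).
Jan has 31 days: +24 → Feb 1, 1622 (318 left).
Feb has 28 days: +28 → Mar 1, 1622 (290 left).
Mar has 31 days: +31 → Apr 1, 1622 (259 left).
Apr has 30 days: +30 → May 1, 1622 (229 left).
May has 31 days: +31 → Jun 1, 1622 (198 left).
Jun has 30 days: +30 → Jul 1, 1622 (168 left).
Jul has 31 days: +31 → Aug 1, 1622 (137 left).
Aug has 31 days: +31 → Sep 1, 1622 (106 left).
Sep has 30 days: +30 → Oct 1, 1622 (76 left).
Oct has 31 days: +31 → Nov 1, 1622 (45 left).
Nov has 30 days: +30 → Dec 1, 1622 (15 left).
+15 → Dec 16, 1622.

December 16, 1622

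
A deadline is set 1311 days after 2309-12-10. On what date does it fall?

+365 (one year) → Dec 10, 2310 (946 left).
+365 (one year) → Dec 10, 2311 (581 left).
+366 (one year; includes Feb 29, 2312) → Dec 10, 2312 (215 left).
Dec has 31 days: +22 → Jan 1, 2313 (193 left).
Jan has 31 days: +31 → Feb 1, 2313 (162 left).
Feb has 28 days: +28 → Mar 1, 2313 (134 left).
Mar has 31 days: +31 → Apr 1, 2313 (103 left).
Apr has 30 days: +30 → May 1, 2313 (73 left).
May has 31 days: +31 → Jun 1, 2313 (42 left).
Jun has 30 days: +30 → Jul 1, 2313 (12 left).
+12 → Jul 13, 2313.

July 13, 2313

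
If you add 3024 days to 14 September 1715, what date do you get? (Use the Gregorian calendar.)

+366 (one year; includes Feb 29, 1716) → Sep 14, 1716 (2658 left).
+365 (one year) → Sep 14, 1717 (2293 left).
+365 (one year) → Sep 14, 1718 (1928 left).
+365 (one year) → Sep 14, 1719 (1563 left).
+366 (one year; includes Feb 29, 1720) → Sep 14, 1720 (1197 left).
+365 (one year) → Sep 14, 1721 (832 left).
+365 (one year) → Sep 14, 1722 (467 left).
+365 (one year) → Sep 14, 1723 (102 left).
Sep has 30 days: +17 → Oct 1, 1723 (85 left).
Oct has 31 days: +31 → Nov 1, 1723 (54 left).
Nov has 30 days: +30 → Dec 1, 1723 (24 left).
+24 → Dec 25, 1723.

December 25, 1723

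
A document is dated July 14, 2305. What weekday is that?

Friday

Doomsday rule: the anchor day for the 2300s is Wednesday. For year 05: 5÷12 = 0 r 5, and 5÷4 = 1, so 0+5+1 = 6.
Wednesday + 6 ≡ Tuesday — that's 2305's doomsday.
In July the doomsday date is Jul 11.
Jul 14 is 3 days after Jul 11; 3 mod 7 = 3, so Tuesday + 3 = Friday.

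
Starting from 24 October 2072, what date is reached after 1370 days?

+365 (one year) → Oct 24, 2073 (1005 left).
+365 (one year) → Oct 24, 2074 (640 left).
+365 (one year) → Oct 24, 2075 (275 left).
Oct has 31 days: +8 → Nov 1, 2075 (267 left).
Nov has 30 days: +30 → Dec 1, 2075 (237 left).
Dec has 31 days: +31 → Jan 1, 2076 (206 left).
Jan has 31 days: +31 → Feb 1, 2076 (175 left).
Feb has 29 days: +29 → Mar 1, 2076 (146 left).
Mar has 31 days: +31 → Apr 1, 2076 (115 left).
Apr has 30 days: +30 → May 1, 2076 (85 left).
May has 31 days: +31 → Jun 1, 2076 (54 left).
Jun has 30 days: +30 → Jul 1, 2076 (24 left).
+24 → Jul 25, 2076.

July 25, 2076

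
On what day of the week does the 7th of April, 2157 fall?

Doomsday rule: the anchor day for the 2100s is Sunday. For year 57: 57÷12 = 4 r 9, and 9÷4 = 2, so 4+9+2 = 15.
Sunday + 15 ≡ Monday — that's 2157's doomsday.
In April the doomsday date is Apr 4.
Apr 7 is 3 days after Apr 4; 3 mod 7 = 3, so Monday + 3 = Thursday.

Thursday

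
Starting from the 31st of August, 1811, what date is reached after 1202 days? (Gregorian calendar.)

December 15, 1814

+366 (one year; includes Feb 29, 1812) → Aug 31, 1812 (836 left).
+365 (one year) → Aug 31, 1813 (471 left).
+365 (one year) → Aug 31, 1814 (106 left).
Aug has 31 days: +1 → Sep 1, 1814 (105 left).
Sep has 30 days: +30 → Oct 1, 1814 (75 left).
Oct has 31 days: +31 → Nov 1, 1814 (44 left).
Nov has 30 days: +30 → Dec 1, 1814 (14 left).
+14 → Dec 15, 1814.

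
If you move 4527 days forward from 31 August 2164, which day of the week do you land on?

Wednesday

Aug 31, 2164 is a Friday.
4527 mod 7 = 5, so 4527 days after a Friday is Friday + 5 = Wednesday.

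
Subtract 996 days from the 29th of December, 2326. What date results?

April 7, 2324

−365 (one year) → Dec 29, 2325 (631 left).
−365 (one year) → Dec 29, 2324 (266 left).
−29 → Nov 30, 2324 (end of Nov, 30 days; 237 left).
−30 → Oct 31, 2324 (end of Oct, 31 days; 207 left).
−31 → Sep 30, 2324 (end of Sep, 30 days; 176 left).
−30 → Aug 31, 2324 (end of Aug, 31 days; 146 left).
−31 → Jul 31, 2324 (end of Jul, 31 days; 115 left).
−31 → Jun 30, 2324 (end of Jun, 30 days; 84 left).
−30 → May 31, 2324 (end of May, 31 days; 54 left).
−31 → Apr 30, 2324 (end of Apr, 30 days; 23 left).
−23 → Apr 7, 2324.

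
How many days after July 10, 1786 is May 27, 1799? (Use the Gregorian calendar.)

4704

Jul 10, 1786 → Jul 10, 1787: 365 days.
Jul 10, 1787 → Jul 10, 1788: 366 days (Feb 29, 1788 is in that span).
Jul 10, 1788 → Jul 10, 1789: 365 days.
Jul 10, 1789 → Jul 10, 1790: 365 days.
Jul 10, 1790 → Jul 10, 1791: 365 days.
Jul 10, 1791 → Jul 10, 1792: 366 days (Feb 29, 1792 is in that span).
Jul 10, 1792 → Jul 10, 1793: 365 days.
Jul 10, 1793 → Jul 10, 1794: 365 days.
Jul 10, 1794 → Jul 10, 1795: 365 days.
Jul 10, 1795 → Jul 10, 1796: 366 days (Feb 29, 1796 is in that span).
Jul 10, 1796 → Jul 10, 1797: 365 days.
Jul 10, 1797 → Jul 10, 1798: 365 days.
Jul 10, 1798 → Aug 10, 1798: 31 days (July has 31).
Aug 10, 1798 → Sep 10, 1798: 31 days (August has 31).
Sep 10, 1798 → Oct 10, 1798: 30 days (September has 30).
Oct 10, 1798 → Nov 10, 1798: 31 days (October has 31).
Nov 10, 1798 → Dec 10, 1798: 30 days (November has 30).
Dec 10, 1798 → Jan 10, 1799: 31 days (December has 31).
Jan 10, 1799 → Feb 10, 1799: 31 days (January has 31).
Feb 10, 1799 → Mar 10, 1799: 28 days (February has 28).
Mar 10, 1799 → Apr 10, 1799: 31 days (March has 31).
Apr 10, 1799 → May 10, 1799: 30 days (April has 30).
May 10, 1799 → May 27, 1799: 17 days.
Total: 4704 days.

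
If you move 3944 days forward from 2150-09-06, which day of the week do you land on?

First find the weekday of Sep 6, 2150. Doomsday rule: the anchor day for the 2100s is Sunday. For year 50: 50÷12 = 4 r 2, and 2÷4 = 0, so 4+2+0 = 6.
Sunday + 6 ≡ Saturday — that's 2150's doomsday.
In September the doomsday date is Sep 5.
Sep 6 is 1 day after Sep 5; 1 mod 7 = 1, so Saturday + 1 = Sunday.
3944 mod 7 = 3, so 3944 days after a Sunday is Sunday + 3 = Wednesday.

Wednesday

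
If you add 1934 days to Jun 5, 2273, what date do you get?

September 21, 2278

+365 (one year) → Jun 5, 2274 (1569 left).
+365 (one year) → Jun 5, 2275 (1204 left).
+366 (one year; includes Feb 29, 2276) → Jun 5, 2276 (838 left).
+365 (one year) → Jun 5, 2277 (473 left).
+365 (one year) → Jun 5, 2278 (108 left).
Jun has 30 days: +26 → Jul 1, 2278 (82 left).
Jul has 31 days: +31 → Aug 1, 2278 (51 left).
Aug has 31 days: +31 → Sep 1, 2278 (20 left).
+20 → Sep 21, 2278.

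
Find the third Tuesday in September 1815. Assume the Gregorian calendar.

September 19, 1815

September 1, 1815 is a Friday.
The first Tuesday is therefore September 5 (4 days later).
The third Tuesday is 5 + 2×7 = September 19.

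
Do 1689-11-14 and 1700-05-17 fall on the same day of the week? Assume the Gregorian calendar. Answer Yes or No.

Yes

From Nov 14, 1689 to May 17, 1700 is 3836 days.
3836 mod 7 = 0, so they are the same weekday.
(Nov 14, 1689 is a Monday; May 17, 1700 is a Monday.)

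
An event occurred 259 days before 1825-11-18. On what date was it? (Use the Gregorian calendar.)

−18 → Oct 31, 1825 (end of Oct, 31 days; 241 left).
−31 → Sep 30, 1825 (end of Sep, 30 days; 210 left).
−30 → Aug 31, 1825 (end of Aug, 31 days; 180 left).
−31 → Jul 31, 1825 (end of Jul, 31 days; 149 left).
−31 → Jun 30, 1825 (end of Jun, 30 days; 118 left).
−30 → May 31, 1825 (end of May, 31 days; 88 left).
−31 → Apr 30, 1825 (end of Apr, 30 days; 57 left).
−30 → Mar 31, 1825 (end of Mar, 31 days; 27 left).
−27 → Mar 4, 1825.

March 4, 1825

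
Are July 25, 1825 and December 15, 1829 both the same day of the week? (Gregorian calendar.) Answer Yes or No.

From Jul 25, 1825 to Dec 15, 1829 is 1604 days.
1604 mod 7 = 1, so they are different weekdays.
(Jul 25, 1825 is a Monday; Dec 15, 1829 is a Tuesday.)

No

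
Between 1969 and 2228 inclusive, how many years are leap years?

63

Multiples of 4 in [1969,2228]: 65.
Of those, multiples of 100: 3 (not leap unless ÷400).
Multiples of 400: 1.
Leap years = 65 − 3 + 1 = 63.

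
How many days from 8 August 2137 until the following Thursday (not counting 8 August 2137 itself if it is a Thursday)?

Aug 8, 2137 is a Thursday.
From Thursday to the next Thursday is 7 days.

7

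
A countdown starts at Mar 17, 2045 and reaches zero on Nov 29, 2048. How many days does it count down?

Mar 17, 2045 → Mar 17, 2046: 365 days.
Mar 17, 2046 → Mar 17, 2047: 365 days.
Mar 17, 2047 → Mar 17, 2048: 366 days (Feb 29, 2048 is in that span).
Mar 17, 2048 → Apr 17, 2048: 31 days (March has 31).
Apr 17, 2048 → May 17, 2048: 30 days (April has 30).
May 17, 2048 → Jun 17, 2048: 31 days (May has 31).
Jun 17, 2048 → Jul 17, 2048: 30 days (June has 30).
Jul 17, 2048 → Aug 17, 2048: 31 days (July has 31).
Aug 17, 2048 → Sep 17, 2048: 31 days (August has 31).
Sep 17, 2048 → Oct 17, 2048: 30 days (September has 30).
Oct 17, 2048 → Nov 17, 2048: 31 days (October has 31).
Nov 17, 2048 → Nov 29, 2048: 12 days.
Total: 1353 days.

1353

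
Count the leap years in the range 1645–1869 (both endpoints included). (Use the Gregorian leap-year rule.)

54

Multiples of 4 in [1645,1869]: 56.
Of those, multiples of 100: 2 (not leap unless ÷400).
Multiples of 400: 0.
Leap years = 56 − 2 + 0 = 54.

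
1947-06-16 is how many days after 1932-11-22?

5319

Nov 22, 1932 → Nov 22, 1933: 365 days.
Nov 22, 1933 → Nov 22, 1934: 365 days.
Nov 22, 1934 → Nov 22, 1935: 365 days.
Nov 22, 1935 → Nov 22, 1936: 366 days (Feb 29, 1936 is in that span).
Nov 22, 1936 → Nov 22, 1937: 365 days.
Nov 22, 1937 → Nov 22, 1938: 365 days.
Nov 22, 1938 → Nov 22, 1939: 365 days.
Nov 22, 1939 → Nov 22, 1940: 366 days (Feb 29, 1940 is in that span).
Nov 22, 1940 → Nov 22, 1941: 365 days.
Nov 22, 1941 → Nov 22, 1942: 365 days.
Nov 22, 1942 → Nov 22, 1943: 365 days.
Nov 22, 1943 → Nov 22, 1944: 366 days (Feb 29, 1944 is in that span).
Nov 22, 1944 → Nov 22, 1945: 365 days.
Nov 22, 1945 → Nov 22, 1946: 365 days.
Nov 22, 1946 → Dec 22, 1946: 30 days (November has 30).
Dec 22, 1946 → Jan 22, 1947: 31 days (December has 31).
Jan 22, 1947 → Feb 22, 1947: 31 days (January has 31).
Feb 22, 1947 → Mar 22, 1947: 28 days (February has 28).
Mar 22, 1947 → Apr 22, 1947: 31 days (March has 31).
Apr 22, 1947 → May 22, 1947: 30 days (April has 30).
May 22, 1947 → Jun 16, 1947: 25 days.
Total: 5319 days.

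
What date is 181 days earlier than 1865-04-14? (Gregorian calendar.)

October 15, 1864

−14 → Mar 31, 1865 (end of Mar, 31 days; 167 left).
−31 → Feb 28, 1865 (end of Feb, 28 days; 136 left).
−28 → Jan 31, 1865 (end of Jan, 31 days; 108 left).
−31 → Dec 31, 1864 (end of Dec, 31 days; 77 left).
−31 → Nov 30, 1864 (end of Nov, 30 days; 46 left).
−30 → Oct 31, 1864 (end of Oct, 31 days; 16 left).
−16 → Oct 15, 1864.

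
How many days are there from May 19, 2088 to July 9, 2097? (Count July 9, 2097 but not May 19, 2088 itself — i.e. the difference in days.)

3338

May 19, 2088 → May 19, 2089: 365 days.
May 19, 2089 → May 19, 2090: 365 days.
May 19, 2090 → May 19, 2091: 365 days.
May 19, 2091 → May 19, 2092: 366 days (Feb 29, 2092 is in that span).
May 19, 2092 → May 19, 2093: 365 days.
May 19, 2093 → May 19, 2094: 365 days.
May 19, 2094 → May 19, 2095: 365 days.
May 19, 2095 → May 19, 2096: 366 days (Feb 29, 2096 is in that span).
May 19, 2096 → May 19, 2097: 365 days.
May 19, 2097 → Jun 19, 2097: 31 days (May has 31).
Jun 19, 2097 → Jul 9, 2097: 20 days.
Total: 3338 days.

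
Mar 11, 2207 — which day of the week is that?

Wednesday

Doomsday rule: the anchor day for the 2200s is Friday. For year 07: 7÷12 = 0 r 7, and 7÷4 = 1, so 0+7+1 = 8.
Friday + 8 ≡ Saturday — that's 2207's doomsday.
In March the doomsday date is Mar 14.
Mar 11 is 3 days before Mar 14; 3 mod 7 = 3, so Saturday − 3 = Wednesday.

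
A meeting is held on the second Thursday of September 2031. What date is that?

September 1, 2031 is a Monday.
The first Thursday is therefore September 4 (3 days later).
The second Thursday is 4 + 1×7 = September 11.

September 11, 2031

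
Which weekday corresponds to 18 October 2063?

January 1, 2063 is a Monday.
Jan 1, 2063 → Feb 1, 2063: 31 days (January has 31).
Feb 1, 2063 → Mar 1, 2063: 28 days (February has 28).
Mar 1, 2063 → Apr 1, 2063: 31 days (March has 31).
Apr 1, 2063 → May 1, 2063: 30 days (April has 30).
May 1, 2063 → Jun 1, 2063: 31 days (May has 31).
Jun 1, 2063 → Jul 1, 2063: 30 days (June has 30).
Jul 1, 2063 → Aug 1, 2063: 31 days (July has 31).
Aug 1, 2063 → Sep 1, 2063: 31 days (August has 31).
Sep 1, 2063 → Oct 1, 2063: 30 days (September has 30).
Oct 1, 2063 → Oct 18, 2063: 17 days.
Total: 290 days.
290 mod 7 = 3, so Monday + 3 = Thursday.

Thursday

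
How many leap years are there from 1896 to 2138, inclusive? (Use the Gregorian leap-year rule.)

Multiples of 4 in [1896,2138]: 61.
Of those, multiples of 100: 3 (not leap unless ÷400).
Multiples of 400: 1.
Leap years = 61 − 3 + 1 = 59.

59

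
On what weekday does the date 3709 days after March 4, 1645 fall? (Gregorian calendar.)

Friday

First find the weekday of Mar 4, 1645. Doomsday rule: the anchor day for the 1600s is Tuesday. For year 45: 45÷12 = 3 r 9, and 9÷4 = 2, so 3+9+2 = 14.
Tuesday + 14 ≡ Tuesday — that's 1645's doomsday.
In March the doomsday date is Mar 14.
Mar 4 is 10 days before Mar 14; 10 mod 7 = 3, so Tuesday − 3 = Saturday.
3709 mod 7 = 6, so 3709 days after a Saturday is Saturday + 6 = Friday.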